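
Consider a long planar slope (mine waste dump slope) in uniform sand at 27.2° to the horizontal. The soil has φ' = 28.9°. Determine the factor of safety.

For a dry cohesionless infinite slope the factor of safety is FS = tanφ' / tanβ.
FS = tan28.9° / tan27.2° = 0.5520 / 0.5139 = 1.074

FS = 1.07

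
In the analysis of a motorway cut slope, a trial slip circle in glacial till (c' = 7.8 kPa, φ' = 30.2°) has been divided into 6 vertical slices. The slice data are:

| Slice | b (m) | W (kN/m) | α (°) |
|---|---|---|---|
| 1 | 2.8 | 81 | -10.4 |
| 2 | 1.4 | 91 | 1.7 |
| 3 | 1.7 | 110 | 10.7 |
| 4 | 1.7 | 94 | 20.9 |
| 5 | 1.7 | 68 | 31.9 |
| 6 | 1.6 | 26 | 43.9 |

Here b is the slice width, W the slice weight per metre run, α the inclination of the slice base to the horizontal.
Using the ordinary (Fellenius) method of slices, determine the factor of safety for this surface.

FS = 3.66

Ordinary method of slices: FS = Σ[c'·Δl_i + (W_i cosα_i)·tanφ'] / Σ W_i sinα_i, with Δl_i = b_i / cosα_i.
Slice 1: Δl = 2.8/cos(-10.4°) = 2.847 m; N'_1 = 81·cos(-10.4°) = 79.7; c'Δl = 22.20; W sinα = -14.6
Slice 2: Δl = 1.4/cos1.7° = 1.401 m; N'_2 = 91·cos1.7° = 91.0; c'Δl = 10.92; W sinα = 2.7
Slice 3: Δl = 1.7/cos10.7° = 1.730 m; N'_3 = 110·cos10.7° = 108.1; c'Δl = 13.49; W sinα = 20.4
Slice 4: Δl = 1.7/cos20.9° = 1.820 m; N'_4 = 94·cos20.9° = 87.8; c'Δl = 14.19; W sinα = 33.5
Slice 5: Δl = 1.7/cos31.9° = 2.002 m; N'_5 = 68·cos31.9° = 57.7; c'Δl = 15.62; W sinα = 35.9
Slice 6: Δl = 1.6/cos43.9° = 2.221 m; N'_6 = 26·cos43.9° = 18.7; c'Δl = 17.32; W sinα = 18.0
Σc'Δl = 93.8 kN/m; ΣN' = 443.0 kN/m; ΣW sinα = 96.0 kN/m
Resisting = 93.8 + 443.0·tan30.2° = 93.8 + 257.8 = 351.6 kN/m
FS = 351.6 / 96.0 = 3.662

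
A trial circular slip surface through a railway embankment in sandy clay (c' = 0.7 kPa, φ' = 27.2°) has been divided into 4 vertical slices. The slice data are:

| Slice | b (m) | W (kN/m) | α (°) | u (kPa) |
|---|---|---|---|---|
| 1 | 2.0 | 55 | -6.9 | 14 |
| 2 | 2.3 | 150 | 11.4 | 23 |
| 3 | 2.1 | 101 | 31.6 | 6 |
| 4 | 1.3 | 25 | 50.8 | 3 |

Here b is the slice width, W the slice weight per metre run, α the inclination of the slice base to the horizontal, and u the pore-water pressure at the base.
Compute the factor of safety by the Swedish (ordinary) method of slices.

FS = 1.15

Ordinary method of slices: FS = Σ[c'·Δl_i + (W_i cosα_i − u_i·Δl_i)·tanφ'] / Σ W_i sinα_i, with Δl_i = b_i / cosα_i.
Slice 1: Δl = 2.0/cos(-6.9°) = 2.015 m; N'_1 = 55·cos(-6.9°) − 14·2.015 = 26.4; c'Δl = 1.41; W sinα = -6.6
Slice 2: Δl = 2.3/cos11.4° = 2.346 m; N'_2 = 150·cos11.4° − 23·2.346 = 93.1; c'Δl = 1.64; W sinα = 29.6
Slice 3: Δl = 2.1/cos31.6° = 2.466 m; N'_3 = 101·cos31.6° − 6·2.466 = 71.2; c'Δl = 1.73; W sinα = 52.9
Slice 4: Δl = 1.3/cos50.8° = 2.057 m; N'_4 = 25·cos50.8° − 3·2.057 = 9.6; c'Δl = 1.44; W sinα = 19.4
Σc'Δl = 6.2 kN/m; ΣN' = 200.3 kN/m; ΣW sinα = 95.3 kN/m
Resisting = 6.2 + 200.3·tan27.2° = 6.2 + 103.0 = 109.2 kN/m
FS = 109.2 / 95.3 = 1.145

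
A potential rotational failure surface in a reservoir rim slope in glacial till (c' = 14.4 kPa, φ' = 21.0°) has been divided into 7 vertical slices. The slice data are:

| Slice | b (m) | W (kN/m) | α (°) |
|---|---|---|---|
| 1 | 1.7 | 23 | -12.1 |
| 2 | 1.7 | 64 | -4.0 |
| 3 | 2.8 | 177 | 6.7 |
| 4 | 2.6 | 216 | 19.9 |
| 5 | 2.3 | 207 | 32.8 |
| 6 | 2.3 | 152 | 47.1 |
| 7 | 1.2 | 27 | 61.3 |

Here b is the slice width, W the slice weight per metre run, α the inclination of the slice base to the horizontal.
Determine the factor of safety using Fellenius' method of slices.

Ordinary method of slices: FS = Σ[c'·Δl_i + (W_i cosα_i)·tanφ'] / Σ W_i sinα_i, with Δl_i = b_i / cosα_i.
Slice 1: Δl = 1.7/cos(-12.1°) = 1.739 m; N'_1 = 23·cos(-12.1°) = 22.5; c'Δl = 25.04; W sinα = -4.8
Slice 2: Δl = 1.7/cos(-4.0°) = 1.704 m; N'_2 = 64·cos(-4.0°) = 63.8; c'Δl = 24.54; W sinα = -4.5
Slice 3: Δl = 2.8/cos6.7° = 2.819 m; N'_3 = 177·cos6.7° = 175.8; c'Δl = 40.60; W sinα = 20.7
Slice 4: Δl = 2.6/cos19.9° = 2.765 m; N'_4 = 216·cos19.9° = 203.1; c'Δl = 39.82; W sinα = 73.5
Slice 5: Δl = 2.3/cos32.8° = 2.736 m; N'_5 = 207·cos32.8° = 174.0; c'Δl = 39.40; W sinα = 112.1
Slice 6: Δl = 2.3/cos47.1° = 3.379 m; N'_6 = 152·cos47.1° = 103.5; c'Δl = 48.65; W sinα = 111.3
Slice 7: Δl = 1.2/cos61.3° = 2.499 m; N'_7 = 27·cos61.3° = 13.0; c'Δl = 35.98; W sinα = 23.7
Σc'Δl = 254.0 kN/m; ΣN' = 755.7 kN/m; ΣW sinα = 332.1 kN/m
Resisting = 254.0 + 755.7·tan21.0° = 254.0 + 290.1 = 544.1 kN/m
FS = 544.1 / 332.1 = 1.639

FS = 1.64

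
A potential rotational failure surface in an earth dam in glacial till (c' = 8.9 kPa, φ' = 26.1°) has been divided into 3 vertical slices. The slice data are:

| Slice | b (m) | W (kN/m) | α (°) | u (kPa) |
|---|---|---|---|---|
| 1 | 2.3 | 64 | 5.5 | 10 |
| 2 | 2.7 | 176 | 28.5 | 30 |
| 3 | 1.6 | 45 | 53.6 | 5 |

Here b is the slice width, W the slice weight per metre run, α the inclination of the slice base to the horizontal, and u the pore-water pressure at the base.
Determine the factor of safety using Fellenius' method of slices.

FS = 1.02

Ordinary method of slices: FS = Σ[c'·Δl_i + (W_i cosα_i − u_i·Δl_i)·tanφ'] / Σ W_i sinα_i, with Δl_i = b_i / cosα_i.
Slice 1: Δl = 2.3/cos5.5° = 2.311 m; N'_1 = 64·cos5.5° − 10·2.311 = 40.6; c'Δl = 20.56; W sinα = 6.1
Slice 2: Δl = 2.7/cos28.5° = 3.072 m; N'_2 = 176·cos28.5° − 30·3.072 = 62.5; c'Δl = 27.34; W sinα = 84.0
Slice 3: Δl = 1.6/cos53.6° = 2.696 m; N'_3 = 45·cos53.6° − 5·2.696 = 13.2; c'Δl = 24.00; W sinα = 36.2
Σc'Δl = 71.9 kN/m; ΣN' = 116.3 kN/m; ΣW sinα = 126.3 kN/m
Resisting = 71.9 + 116.3·tan26.1° = 71.9 + 57.0 = 128.9 kN/m
FS = 128.9 / 126.3 = 1.020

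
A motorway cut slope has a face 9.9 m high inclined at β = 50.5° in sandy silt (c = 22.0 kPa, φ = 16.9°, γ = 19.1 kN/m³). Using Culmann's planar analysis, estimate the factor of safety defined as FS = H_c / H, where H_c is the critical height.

H_c = (4c/γ) · sinβ cosφ / [1 − cos(β − φ)]
    = (4·22.0/19.1) · sin50.5°·cos16.9° / [1 − cos33.6°]
    = 4.607 · 0.7383 / 0.1671 = 20.36 m
FS = H_c / H = 20.36 / 9.9 = 2.056

FS = 2.06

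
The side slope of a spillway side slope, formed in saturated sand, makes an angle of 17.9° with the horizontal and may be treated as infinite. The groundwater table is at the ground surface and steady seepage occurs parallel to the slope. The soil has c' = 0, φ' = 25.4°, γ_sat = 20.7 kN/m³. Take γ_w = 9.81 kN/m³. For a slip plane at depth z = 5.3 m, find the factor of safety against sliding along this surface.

FS = 0.77

With seepage parallel to the slope and the water table at the surface, the effective normal stress on the slip plane uses the buoyant unit weight γ' = γ_sat − γ_w while the driving shear stress uses γ_sat:
FS = [c' + γ' z cos²β tanφ'] / [γ_sat z sinβ cosβ]
(For c' = 0 this reduces to FS = (γ'/γ_sat)·tanφ'/tanβ.)
γ' = 20.7 − 9.81 = 10.89 kN/m³
Numerator = 0.0 + 10.89·5.3·cos²17.9°·tan25.4° = 0.0 + 10.89·5.3·0.9055·0.4748 = 24.817 kPa
Denominator = 20.7·5.3·sin17.9°·cos17.9° = 20.7·5.3·0.3074·0.9516 = 32.088 kPa
FS = 24.817 / 32.088 = 0.773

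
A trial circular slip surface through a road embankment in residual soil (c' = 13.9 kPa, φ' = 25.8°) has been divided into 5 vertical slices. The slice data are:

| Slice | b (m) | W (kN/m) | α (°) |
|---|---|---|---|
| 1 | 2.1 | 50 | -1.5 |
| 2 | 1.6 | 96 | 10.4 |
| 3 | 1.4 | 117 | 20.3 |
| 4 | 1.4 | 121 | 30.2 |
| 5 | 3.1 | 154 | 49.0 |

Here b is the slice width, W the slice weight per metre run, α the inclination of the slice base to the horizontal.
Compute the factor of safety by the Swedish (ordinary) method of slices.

FS = 1.64

Ordinary method of slices: FS = Σ[c'·Δl_i + (W_i cosα_i)·tanφ'] / Σ W_i sinα_i, with Δl_i = b_i / cosα_i.
Slice 1: Δl = 2.1/cos(-1.5°) = 2.101 m; N'_1 = 50·cos(-1.5°) = 50.0; c'Δl = 29.20; W sinα = -1.3
Slice 2: Δl = 1.6/cos10.4° = 1.627 m; N'_2 = 96·cos10.4° = 94.4; c'Δl = 22.61; W sinα = 17.3
Slice 3: Δl = 1.4/cos20.3° = 1.493 m; N'_3 = 117·cos20.3° = 109.7; c'Δl = 20.75; W sinα = 40.6
Slice 4: Δl = 1.4/cos30.2° = 1.620 m; N'_4 = 121·cos30.2° = 104.6; c'Δl = 22.52; W sinα = 60.9
Slice 5: Δl = 3.1/cos49.0° = 4.725 m; N'_5 = 154·cos49.0° = 101.0; c'Δl = 65.68; W sinα = 116.2
Σc'Δl = 160.8 kN/m; ΣN' = 459.7 kN/m; ΣW sinα = 233.7 kN/m
Resisting = 160.8 + 459.7·tan25.8° = 160.8 + 222.3 = 383.0 kN/m
FS = 383.0 / 233.7 = 1.639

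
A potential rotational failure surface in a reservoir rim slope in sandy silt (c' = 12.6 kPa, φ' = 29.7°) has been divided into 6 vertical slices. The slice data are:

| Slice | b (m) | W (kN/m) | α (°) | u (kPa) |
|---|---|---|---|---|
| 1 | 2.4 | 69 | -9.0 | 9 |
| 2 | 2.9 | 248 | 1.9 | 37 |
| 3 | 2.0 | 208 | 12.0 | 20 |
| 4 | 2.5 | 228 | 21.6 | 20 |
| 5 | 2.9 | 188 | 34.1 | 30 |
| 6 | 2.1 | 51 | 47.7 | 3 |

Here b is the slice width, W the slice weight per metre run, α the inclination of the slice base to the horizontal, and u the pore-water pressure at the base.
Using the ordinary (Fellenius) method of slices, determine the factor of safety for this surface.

FS = 2.03

Ordinary method of slices: FS = Σ[c'·Δl_i + (W_i cosα_i − u_i·Δl_i)·tanφ'] / Σ W_i sinα_i, with Δl_i = b_i / cosα_i.
Slice 1: Δl = 2.4/cos(-9.0°) = 2.430 m; N'_1 = 69·cos(-9.0°) − 9·2.430 = 46.3; c'Δl = 30.62; W sinα = -10.8
Slice 2: Δl = 2.9/cos1.9° = 2.902 m; N'_2 = 248·cos1.9° − 37·2.902 = 140.5; c'Δl = 36.56; W sinα = 8.2
Slice 3: Δl = 2.0/cos12.0° = 2.045 m; N'_3 = 208·cos12.0° − 20·2.045 = 162.6; c'Δl = 25.76; W sinα = 43.2
Slice 4: Δl = 2.5/cos21.6° = 2.689 m; N'_4 = 228·cos21.6° − 20·2.689 = 158.2; c'Δl = 33.88; W sinα = 83.9
Slice 5: Δl = 2.9/cos34.1° = 3.502 m; N'_5 = 188·cos34.1° − 30·3.502 = 50.6; c'Δl = 44.13; W sinα = 105.4
Slice 6: Δl = 2.1/cos47.7° = 3.120 m; N'_6 = 51·cos47.7° − 3·3.120 = 25.0; c'Δl = 39.32; W sinα = 37.7
Σc'Δl = 210.3 kN/m; ΣN' = 583.1 kN/m; ΣW sinα = 267.7 kN/m
Resisting = 210.3 + 583.1·tan29.7° = 210.3 + 332.6 = 542.9 kN/m
FS = 542.9 / 267.7 = 2.028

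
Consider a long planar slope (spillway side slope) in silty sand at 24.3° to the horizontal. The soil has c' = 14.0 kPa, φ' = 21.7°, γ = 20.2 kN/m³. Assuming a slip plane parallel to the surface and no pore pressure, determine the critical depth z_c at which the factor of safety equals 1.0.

z_c = 15.58 m

Setting FS = 1.00 in FS = [c' + γz cos²β tanφ'] / [γz sinβ cosβ] and solving for z:
z = c' / [γ cosβ (FS·sinβ − cosβ·tanφ')]
  = 14.0 / [20.2·cos24.3°·(1.00·sin24.3° − cos24.3°·tan21.7°)]
  = 14.0 / [20.2·0.9114·(1.00·0.4115 − 0.9114·0.3979)]
  = 14.0 / 0.8988 = 15.576 m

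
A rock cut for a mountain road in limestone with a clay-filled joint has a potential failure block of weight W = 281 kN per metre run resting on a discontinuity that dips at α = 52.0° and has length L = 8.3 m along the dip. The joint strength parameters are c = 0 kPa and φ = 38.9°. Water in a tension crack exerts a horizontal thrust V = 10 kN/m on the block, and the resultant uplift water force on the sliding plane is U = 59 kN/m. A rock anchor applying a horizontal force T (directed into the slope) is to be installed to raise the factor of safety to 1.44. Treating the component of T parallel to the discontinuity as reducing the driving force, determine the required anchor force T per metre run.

Resolving forces along and normal to the sliding plane, with the horizontal anchor force T adding T·sinα to the effective normal force and T·cosα acting up the plane against the driving force:
FS = [cL + (W cosα − U − V sinα + T sinα) tanφ] / [W sinα + V cosα − T cosα]
Without the anchor: N' = 106.1 kN/m, driving T_d = 227.6 kN/m, resisting R = 0·8.3 + 106.1·tan38.9° = 85.6 kN/m, FS = 0.38.
Setting FS = 1.44 and solving for T:
1.44·(227.6 − T cos52.0°) = 85.6 + T sin52.0°·tan38.9°
T·(sin52.0°·tan38.9° + 1.44·cos52.0°) = 1.44·227.6 − 85.6
T·(0.7880·0.8069 + 1.44·0.6157) = 327.7 − 85.6 = 242.1
T·1.5224 = 242.1
T = 159.0 kN/m

T = 159 kN/m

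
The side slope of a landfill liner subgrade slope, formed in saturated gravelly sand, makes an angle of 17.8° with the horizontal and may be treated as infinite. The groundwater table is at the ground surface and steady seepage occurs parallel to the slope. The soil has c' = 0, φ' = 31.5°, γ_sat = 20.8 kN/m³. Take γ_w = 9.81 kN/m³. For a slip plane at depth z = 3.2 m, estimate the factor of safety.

With seepage parallel to the slope and the water table at the surface, the effective normal stress on the slip plane uses the buoyant unit weight γ' = γ_sat − γ_w while the driving shear stress uses γ_sat:
FS = [c' + γ' z cos²β tanφ'] / [γ_sat z sinβ cosβ]
(For c' = 0 this reduces to FS = (γ'/γ_sat)·tanφ'/tanβ.)
γ' = 20.8 − 9.81 = 10.99 kN/m³
Numerator = 0.0 + 10.99·3.2·cos²17.8°·tan31.5° = 0.0 + 10.99·3.2·0.9066·0.6128 = 19.537 kPa
Denominator = 20.8·3.2·sin17.8°·cos17.8° = 20.8·3.2·0.3057·0.9521 = 19.373 kPa
FS = 19.537 / 19.373 = 1.008

FS = 1.01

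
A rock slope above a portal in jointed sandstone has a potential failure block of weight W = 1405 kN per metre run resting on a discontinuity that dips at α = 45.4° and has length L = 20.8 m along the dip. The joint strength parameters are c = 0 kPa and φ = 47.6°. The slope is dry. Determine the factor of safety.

Resolving the block weight along and normal to the plane and applying the Mohr–Coulomb strength on the joint:
N' = W cosα = 1405·cos45.4° = 986.5 kN/m
Driving force T = W sinα = 1405·sin45.4° = 1000.4 kN/m
Resisting force R = c·L + N'·tanφ = 0·20.8 + 986.5·tan47.6° = 0.0 + 1080.4 = 1080.4 kN/m
FS = R / T = 1080.4 / 1000.4 = 1.080

FS = 1.08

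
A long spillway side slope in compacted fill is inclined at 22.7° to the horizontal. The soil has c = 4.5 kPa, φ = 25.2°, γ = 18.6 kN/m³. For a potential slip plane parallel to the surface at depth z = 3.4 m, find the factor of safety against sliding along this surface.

FS = 1.32

For an infinite slope with a slip plane parallel to the surface (no pore pressure): FS = [c + γz cos²β tanφ] / [γz sinβ cosβ].
γz = 18.6·3.4 = 63.24 kN/m²
Numerator = 4.5 + 63.24·cos²22.7°·tan25.2° = 4.5 + 63.24·0.8511·0.4706 = 29.827 kPa
Denominator = 63.24·sin22.7°·cos22.7° = 63.24·0.3859·0.9225 = 22.514 kPa
FS = 29.827 / 22.514 = 1.325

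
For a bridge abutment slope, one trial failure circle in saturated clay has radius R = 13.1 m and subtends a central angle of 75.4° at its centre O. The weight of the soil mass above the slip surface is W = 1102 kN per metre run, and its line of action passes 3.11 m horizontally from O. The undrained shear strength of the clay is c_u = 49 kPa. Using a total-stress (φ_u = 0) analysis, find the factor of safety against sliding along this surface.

Taking moments about the centre O, the resisting moment is provided by the undrained shear strength acting along the arc:
Arc length L_a = R·θ = 13.1·(75.4°·π/180) = 13.1·1.3160 = 17.24 m
M_R = c_u·L_a·R = 49·17.24·13.1 = 11065.9 kN·m/m
M_D = W·d = 1102·3.11 = 3427.2 kN·m/m
FS = M_R / M_D = 11065.9 / 3427.2 = 3.229

FS = 3.23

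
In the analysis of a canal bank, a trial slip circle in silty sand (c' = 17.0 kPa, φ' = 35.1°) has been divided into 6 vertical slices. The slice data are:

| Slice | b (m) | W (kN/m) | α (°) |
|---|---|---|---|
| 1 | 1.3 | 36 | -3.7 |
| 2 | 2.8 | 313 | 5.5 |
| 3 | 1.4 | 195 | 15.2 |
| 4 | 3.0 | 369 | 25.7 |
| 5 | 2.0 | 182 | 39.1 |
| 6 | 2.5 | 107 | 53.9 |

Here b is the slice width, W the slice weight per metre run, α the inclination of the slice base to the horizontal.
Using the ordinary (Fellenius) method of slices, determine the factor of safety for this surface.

FS = 2.32

Ordinary method of slices: FS = Σ[c'·Δl_i + (W_i cosα_i)·tanφ'] / Σ W_i sinα_i, with Δl_i = b_i / cosα_i.
Slice 1: Δl = 1.3/cos(-3.7°) = 1.303 m; N'_1 = 36·cos(-3.7°) = 35.9; c'Δl = 22.15; W sinα = -2.3
Slice 2: Δl = 2.8/cos5.5° = 2.813 m; N'_2 = 313·cos5.5° = 311.6; c'Δl = 47.82; W sinα = 30.0
Slice 3: Δl = 1.4/cos15.2° = 1.451 m; N'_3 = 195·cos15.2° = 188.2; c'Δl = 24.66; W sinα = 51.1
Slice 4: Δl = 3.0/cos25.7° = 3.329 m; N'_4 = 369·cos25.7° = 332.5; c'Δl = 56.60; W sinα = 160.0
Slice 5: Δl = 2.0/cos39.1° = 2.577 m; N'_5 = 182·cos39.1° = 141.2; c'Δl = 43.81; W sinα = 114.8
Slice 6: Δl = 2.5/cos53.9° = 4.243 m; N'_6 = 107·cos53.9° = 63.0; c'Δl = 72.13; W sinα = 86.5
Σc'Δl = 267.2 kN/m; ΣN' = 1072.4 kN/m; ΣW sinα = 440.1 kN/m
Resisting = 267.2 + 1072.4·tan35.1° = 267.2 + 753.7 = 1020.9 kN/m
FS = 1020.9 / 440.1 = 2.320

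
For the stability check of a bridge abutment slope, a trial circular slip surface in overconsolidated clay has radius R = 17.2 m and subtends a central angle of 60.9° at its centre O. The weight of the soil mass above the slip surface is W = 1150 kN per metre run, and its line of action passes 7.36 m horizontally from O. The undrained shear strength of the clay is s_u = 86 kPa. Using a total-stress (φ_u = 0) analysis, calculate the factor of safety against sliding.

FS = 3.20

Taking moments about the centre O, the resisting moment is provided by the undrained shear strength acting along the arc:
Arc length L_a = R·θ = 17.2·(60.9°·π/180) = 17.2·1.0629 = 18.28 m
M_R = s_u·L_a·R = 86·18.28·17.2 = 27042.7 kN·m/m
M_D = W·d = 1150·7.36 = 8464.0 kN·m/m
FS = M_R / M_D = 27042.7 / 8464.0 = 3.195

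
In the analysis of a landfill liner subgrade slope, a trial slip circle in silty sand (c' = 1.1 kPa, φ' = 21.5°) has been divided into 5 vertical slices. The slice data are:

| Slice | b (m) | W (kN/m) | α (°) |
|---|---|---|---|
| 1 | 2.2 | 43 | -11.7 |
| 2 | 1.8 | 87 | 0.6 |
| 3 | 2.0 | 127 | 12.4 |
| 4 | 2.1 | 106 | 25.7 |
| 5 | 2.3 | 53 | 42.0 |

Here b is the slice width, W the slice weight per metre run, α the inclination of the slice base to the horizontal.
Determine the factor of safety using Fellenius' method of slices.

FS = 1.64

Ordinary method of slices: FS = Σ[c'·Δl_i + (W_i cosα_i)·tanφ'] / Σ W_i sinα_i, with Δl_i = b_i / cosα_i.
Slice 1: Δl = 2.2/cos(-11.7°) = 2.247 m; N'_1 = 43·cos(-11.7°) = 42.1; c'Δl = 2.47; W sinα = -8.7
Slice 2: Δl = 1.8/cos0.6° = 1.800 m; N'_2 = 87·cos0.6° = 87.0; c'Δl = 1.98; W sinα = 0.9
Slice 3: Δl = 2.0/cos12.4° = 2.048 m; N'_3 = 127·cos12.4° = 124.0; c'Δl = 2.25; W sinα = 27.3
Slice 4: Δl = 2.1/cos25.7° = 2.331 m; N'_4 = 106·cos25.7° = 95.5; c'Δl = 2.56; W sinα = 46.0
Slice 5: Δl = 2.3/cos42.0° = 3.095 m; N'_5 = 53·cos42.0° = 39.4; c'Δl = 3.40; W sinα = 35.5
Σc'Δl = 12.7 kN/m; ΣN' = 388.0 kN/m; ΣW sinα = 100.9 kN/m
Resisting = 12.7 + 388.0·tan21.5° = 12.7 + 152.9 = 165.5 kN/m
FS = 165.5 / 100.9 = 1.641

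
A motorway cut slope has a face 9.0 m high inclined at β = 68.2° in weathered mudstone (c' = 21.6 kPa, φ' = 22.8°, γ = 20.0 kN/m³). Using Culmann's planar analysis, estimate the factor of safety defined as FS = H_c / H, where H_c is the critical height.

H_c = (4c'/γ) · sinβ cosφ' / [1 − cos(β − φ')]
    = (4·21.6/20.0) · sin68.2°·cos22.8° / [1 − cos45.4°]
    = 4.320 · 0.8559 / 0.2978 = 12.41 m
FS = H_c / H = 12.41 / 9.0 = 1.379

FS = 1.38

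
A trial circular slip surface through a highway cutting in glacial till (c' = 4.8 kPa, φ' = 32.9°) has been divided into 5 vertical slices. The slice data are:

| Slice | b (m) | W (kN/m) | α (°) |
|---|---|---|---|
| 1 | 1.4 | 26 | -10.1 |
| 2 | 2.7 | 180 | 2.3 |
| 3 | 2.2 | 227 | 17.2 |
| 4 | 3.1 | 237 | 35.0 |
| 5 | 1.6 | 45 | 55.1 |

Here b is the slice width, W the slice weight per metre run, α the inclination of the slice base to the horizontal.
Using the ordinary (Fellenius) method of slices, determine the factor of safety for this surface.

Ordinary method of slices: FS = Σ[c'·Δl_i + (W_i cosα_i)·tanφ'] / Σ W_i sinα_i, with Δl_i = b_i / cosα_i.
Slice 1: Δl = 1.4/cos(-10.1°) = 1.422 m; N'_1 = 26·cos(-10.1°) = 25.6; c'Δl = 6.83; W sinα = -4.6
Slice 2: Δl = 2.7/cos2.3° = 2.702 m; N'_2 = 180·cos2.3° = 179.9; c'Δl = 12.97; W sinα = 7.2
Slice 3: Δl = 2.2/cos17.2° = 2.303 m; N'_3 = 227·cos17.2° = 216.8; c'Δl = 11.05; W sinα = 67.1
Slice 4: Δl = 3.1/cos35.0° = 3.784 m; N'_4 = 237·cos35.0° = 194.1; c'Δl = 18.17; W sinα = 135.9
Slice 5: Δl = 1.6/cos55.1° = 2.796 m; N'_5 = 45·cos55.1° = 25.7; c'Δl = 13.42; W sinα = 36.9
Σc'Δl = 62.4 kN/m; ΣN' = 642.2 kN/m; ΣW sinα = 242.6 kN/m
Resisting = 62.4 + 642.2·tan32.9° = 62.4 + 415.4 = 477.9 kN/m
FS = 477.9 / 242.6 = 1.970

FS = 1.97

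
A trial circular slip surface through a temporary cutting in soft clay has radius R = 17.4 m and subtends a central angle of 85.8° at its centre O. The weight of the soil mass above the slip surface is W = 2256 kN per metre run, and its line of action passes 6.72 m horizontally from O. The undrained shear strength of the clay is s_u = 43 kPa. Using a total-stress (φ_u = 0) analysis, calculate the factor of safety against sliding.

FS = 1.29

Taking moments about the centre O, the resisting moment is provided by the undrained shear strength acting along the arc:
Arc length L_a = R·θ = 17.4·(85.8°·π/180) = 17.4·1.4975 = 26.06 m
M_R = s_u·L_a·R = 43·26.06·17.4 = 19495.4 kN·m/m
M_D = W·d = 2256·6.72 = 15160.3 kN·m/m
FS = M_R / M_D = 19495.4 / 15160.3 = 1.286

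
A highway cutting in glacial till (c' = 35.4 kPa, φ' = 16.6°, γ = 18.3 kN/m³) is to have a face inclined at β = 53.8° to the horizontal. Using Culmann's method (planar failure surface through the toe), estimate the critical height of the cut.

H_c = 29.41 m

Culmann's analysis gives the critical failure plane at α_cr = (β + φ')/2 = (53.8 + 16.6)/2 = 35.2°, and the critical height
H_c = (4c'/γ) · sinβ cosφ' / [1 − cos(β − φ')]
    = (4·35.4/18.3) · sin53.8°·cos16.6° / [1 − cos(37.2°)]
    = 7.738 · 0.8070·0.9583 / [1 − 0.7965]
    = 7.738 · 0.7733 / 0.2035
    = 29.41 m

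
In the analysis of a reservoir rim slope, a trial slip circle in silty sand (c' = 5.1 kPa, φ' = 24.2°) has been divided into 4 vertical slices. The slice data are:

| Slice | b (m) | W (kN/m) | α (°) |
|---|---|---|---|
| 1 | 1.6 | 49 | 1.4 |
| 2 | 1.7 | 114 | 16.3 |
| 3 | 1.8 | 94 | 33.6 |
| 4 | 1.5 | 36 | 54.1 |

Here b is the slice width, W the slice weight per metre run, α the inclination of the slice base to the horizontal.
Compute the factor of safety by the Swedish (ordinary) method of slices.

FS = 1.37

Ordinary method of slices: FS = Σ[c'·Δl_i + (W_i cosα_i)·tanφ'] / Σ W_i sinα_i, with Δl_i = b_i / cosα_i.
Slice 1: Δl = 1.6/cos1.4° = 1.600 m; N'_1 = 49·cos1.4° = 49.0; c'Δl = 8.16; W sinα = 1.2
Slice 2: Δl = 1.7/cos16.3° = 1.771 m; N'_2 = 114·cos16.3° = 109.4; c'Δl = 9.03; W sinα = 32.0
Slice 3: Δl = 1.8/cos33.6° = 2.161 m; N'_3 = 94·cos33.6° = 78.3; c'Δl = 11.02; W sinα = 52.0
Slice 4: Δl = 1.5/cos54.1° = 2.558 m; N'_4 = 36·cos54.1° = 21.1; c'Δl = 13.05; W sinα = 29.2
Σc'Δl = 41.3 kN/m; ΣN' = 257.8 kN/m; ΣW sinα = 114.4 kN/m
Resisting = 41.3 + 257.8·tan24.2° = 41.3 + 115.9 = 157.1 kN/m
FS = 157.1 / 114.4 = 1.374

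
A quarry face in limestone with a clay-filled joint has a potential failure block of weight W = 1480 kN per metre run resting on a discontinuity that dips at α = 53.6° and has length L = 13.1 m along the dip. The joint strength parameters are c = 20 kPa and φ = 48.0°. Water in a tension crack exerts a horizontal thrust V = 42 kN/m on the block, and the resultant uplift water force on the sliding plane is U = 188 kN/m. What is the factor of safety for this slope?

FS = 0.81

Resolving the block weight along and normal to the plane and applying the Mohr–Coulomb strength on the joint:
N' = W cosα − U − V sinα = 1480·cos53.6° − 188 − 42·sin53.6° = 656.5 kN/m
Driving force T = W sinα + V cosα = 1480·sin53.6° + 42·cos53.6° = 1216.2 kN/m
Resisting force R = c·L + N'·tanφ = 20·13.1 + 656.5·tan48.0° = 262.0 + 729.1 = 991.1 kN/m
FS = R / T = 991.1 / 1216.2 = 0.815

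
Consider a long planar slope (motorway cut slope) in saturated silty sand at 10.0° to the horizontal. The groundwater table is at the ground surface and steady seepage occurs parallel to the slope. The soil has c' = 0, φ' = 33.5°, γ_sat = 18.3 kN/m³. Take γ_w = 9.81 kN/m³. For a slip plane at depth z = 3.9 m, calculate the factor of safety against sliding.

FS = 1.74

With seepage parallel to the slope and the water table at the surface, the effective normal stress on the slip plane uses the buoyant unit weight γ' = γ_sat − γ_w while the driving shear stress uses γ_sat:
FS = [c' + γ' z cos²β tanφ'] / [γ_sat z sinβ cosβ]
(For c' = 0 this reduces to FS = (γ'/γ_sat)·tanφ'/tanβ.)
γ' = 18.3 − 9.81 = 8.49 kN/m³
Numerator = 0.0 + 8.49·3.9·cos²10.0°·tan33.5° = 0.0 + 8.49·3.9·0.9698·0.6619 = 21.255 kPa
Denominator = 18.3·3.9·sin10.0°·cos10.0° = 18.3·3.9·0.1736·0.9848 = 12.205 kPa
FS = 21.255 / 12.205 = 1.741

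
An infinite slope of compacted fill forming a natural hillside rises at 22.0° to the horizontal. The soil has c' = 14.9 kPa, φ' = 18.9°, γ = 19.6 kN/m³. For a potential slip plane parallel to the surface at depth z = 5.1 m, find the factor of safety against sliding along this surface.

FS = 1.28

For an infinite slope with a slip plane parallel to the surface (no pore pressure): FS = [c' + γz cos²β tanφ'] / [γz sinβ cosβ].
γz = 19.6·5.1 = 99.96 kN/m²
Numerator = 14.9 + 99.96·cos²22.0°·tan18.9° = 14.9 + 99.96·0.8597·0.3424 = 44.321 kPa
Denominator = 99.96·sin22.0°·cos22.0° = 99.96·0.3746·0.9272 = 34.719 kPa
FS = 44.321 / 34.719 = 1.277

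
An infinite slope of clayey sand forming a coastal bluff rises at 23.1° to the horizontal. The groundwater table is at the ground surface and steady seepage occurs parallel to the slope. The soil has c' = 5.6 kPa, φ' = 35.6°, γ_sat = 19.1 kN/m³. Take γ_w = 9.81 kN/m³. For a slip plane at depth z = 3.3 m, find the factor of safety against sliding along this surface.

FS = 1.06

With seepage parallel to the slope and the water table at the surface, the effective normal stress on the slip plane uses the buoyant unit weight γ' = γ_sat − γ_w while the driving shear stress uses γ_sat:
FS = [c' + γ' z cos²β tanφ'] / [γ_sat z sinβ cosβ]
γ' = 19.1 − 9.81 = 9.29 kN/m³
Numerator = 5.6 + 9.29·3.3·cos²23.1°·tan35.6° = 5.6 + 9.29·3.3·0.8461·0.7159 = 24.170 kPa
Denominator = 19.1·3.3·sin23.1°·cos23.1° = 19.1·3.3·0.3923·0.9198 = 22.746 kPa
FS = 24.170 / 22.746 = 1.063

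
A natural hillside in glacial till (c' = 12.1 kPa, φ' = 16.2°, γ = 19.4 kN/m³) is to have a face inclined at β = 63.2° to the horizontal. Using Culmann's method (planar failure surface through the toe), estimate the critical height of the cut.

Culmann's analysis gives the critical failure plane at α_cr = (β + φ')/2 = (63.2 + 16.2)/2 = 39.7°, and the critical height
H_c = (4c'/γ) · sinβ cosφ' / [1 − cos(β − φ')]
    = (4·12.1/19.4) · sin63.2°·cos16.2° / [1 − cos(47.0°)]
    = 2.495 · 0.8926·0.9603 / [1 − 0.6820]
    = 2.495 · 0.8571 / 0.3180
    = 6.72 m

H_c = 6.72 m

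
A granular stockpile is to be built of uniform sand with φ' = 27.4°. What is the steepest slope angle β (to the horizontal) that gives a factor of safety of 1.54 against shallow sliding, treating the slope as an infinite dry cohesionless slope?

β = 18.6°

For an infinite dry cohesionless slope FS = tanφ'/tanβ, so tanβ = tanφ' / FS.
tanβ = tan27.4° / 1.54 = 0.5184 / 1.54 = 0.3366
β = arctan(0.3366) = 18.60°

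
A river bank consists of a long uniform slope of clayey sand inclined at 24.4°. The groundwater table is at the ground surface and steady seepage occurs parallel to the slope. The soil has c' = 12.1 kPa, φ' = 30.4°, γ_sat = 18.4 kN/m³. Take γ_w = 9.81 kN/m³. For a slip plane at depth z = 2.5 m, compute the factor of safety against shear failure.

With seepage parallel to the slope and the water table at the surface, the effective normal stress on the slip plane uses the buoyant unit weight γ' = γ_sat − γ_w while the driving shear stress uses γ_sat:
FS = [c' + γ' z cos²β tanφ'] / [γ_sat z sinβ cosβ]
γ' = 18.4 − 9.81 = 8.59 kN/m³
Numerator = 12.1 + 8.59·2.5·cos²24.4°·tan30.4° = 12.1 + 8.59·2.5·0.8293·0.5867 = 22.549 kPa
Denominator = 18.4·2.5·sin24.4°·cos24.4° = 18.4·2.5·0.4131·0.9107 = 17.306 kPa
FS = 22.549 / 17.306 = 1.303

FS = 1.30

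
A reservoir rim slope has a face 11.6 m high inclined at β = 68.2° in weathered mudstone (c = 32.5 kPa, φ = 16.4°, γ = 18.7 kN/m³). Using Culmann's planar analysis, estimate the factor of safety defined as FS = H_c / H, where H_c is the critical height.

H_c = (4c/γ) · sinβ cosφ / [1 − cos(β − φ)]
    = (4·32.5/18.7) · sin68.2°·cos16.4° / [1 − cos51.8°]
    = 6.952 · 0.8907 / 0.3816 = 16.23 m
FS = H_c / H = 16.23 / 11.6 = 1.399

FS = 1.40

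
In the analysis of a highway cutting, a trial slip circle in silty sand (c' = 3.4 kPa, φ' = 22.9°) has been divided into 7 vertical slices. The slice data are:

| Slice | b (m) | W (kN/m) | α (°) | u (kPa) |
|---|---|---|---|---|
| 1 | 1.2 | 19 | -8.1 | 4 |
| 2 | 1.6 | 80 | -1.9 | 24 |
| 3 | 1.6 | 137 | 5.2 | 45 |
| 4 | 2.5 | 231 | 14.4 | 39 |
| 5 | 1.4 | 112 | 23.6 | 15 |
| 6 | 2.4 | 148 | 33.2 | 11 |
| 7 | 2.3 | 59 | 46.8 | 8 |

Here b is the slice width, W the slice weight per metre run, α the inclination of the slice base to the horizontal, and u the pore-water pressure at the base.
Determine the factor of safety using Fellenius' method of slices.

Ordinary method of slices: FS = Σ[c'·Δl_i + (W_i cosα_i − u_i·Δl_i)·tanφ'] / Σ W_i sinα_i, with Δl_i = b_i / cosα_i.
Slice 1: Δl = 1.2/cos(-8.1°) = 1.212 m; N'_1 = 19·cos(-8.1°) − 4·1.212 = 14.0; c'Δl = 4.12; W sinα = -2.7
Slice 2: Δl = 1.6/cos(-1.9°) = 1.601 m; N'_2 = 80·cos(-1.9°) − 24·1.601 = 41.5; c'Δl = 5.44; W sinα = -2.7
Slice 3: Δl = 1.6/cos5.2° = 1.607 m; N'_3 = 137·cos5.2° − 45·1.607 = 64.1; c'Δl = 5.46; W sinα = 12.4
Slice 4: Δl = 2.5/cos14.4° = 2.581 m; N'_4 = 231·cos14.4° − 39·2.581 = 123.1; c'Δl = 8.78; W sinα = 57.4
Slice 5: Δl = 1.4/cos23.6° = 1.528 m; N'_5 = 112·cos23.6° − 15·1.528 = 79.7; c'Δl = 5.19; W sinα = 44.8
Slice 6: Δl = 2.4/cos33.2° = 2.868 m; N'_6 = 148·cos33.2° − 11·2.868 = 92.3; c'Δl = 9.75; W sinα = 81.0
Slice 7: Δl = 2.3/cos46.8° = 3.360 m; N'_7 = 59·cos46.8° − 8·3.360 = 13.5; c'Δl = 11.42; W sinα = 43.0
Σc'Δl = 50.2 kN/m; ΣN' = 428.2 kN/m; ΣW sinα = 233.4 kN/m
Resisting = 50.2 + 428.2·tan22.9° = 50.2 + 180.9 = 231.1 kN/m
FS = 231.1 / 233.4 = 0.990

FS = 0.99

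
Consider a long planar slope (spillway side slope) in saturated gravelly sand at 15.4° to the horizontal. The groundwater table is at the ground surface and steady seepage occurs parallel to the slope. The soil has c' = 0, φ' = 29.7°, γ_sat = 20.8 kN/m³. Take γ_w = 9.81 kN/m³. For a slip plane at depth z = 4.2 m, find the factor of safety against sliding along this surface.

With seepage parallel to the slope and the water table at the surface, the effective normal stress on the slip plane uses the buoyant unit weight γ' = γ_sat − γ_w while the driving shear stress uses γ_sat:
FS = [c' + γ' z cos²β tanφ'] / [γ_sat z sinβ cosβ]
(For c' = 0 this reduces to FS = (γ'/γ_sat)·tanφ'/tanβ.)
γ' = 20.8 − 9.81 = 10.99 kN/m³
Numerator = 0.0 + 10.99·4.2·cos²15.4°·tan29.7° = 0.0 + 10.99·4.2·0.9295·0.5704 = 24.471 kPa
Denominator = 20.8·4.2·sin15.4°·cos15.4° = 20.8·4.2·0.2656·0.9641 = 22.366 kPa
FS = 24.471 / 22.366 = 1.094

FS = 1.09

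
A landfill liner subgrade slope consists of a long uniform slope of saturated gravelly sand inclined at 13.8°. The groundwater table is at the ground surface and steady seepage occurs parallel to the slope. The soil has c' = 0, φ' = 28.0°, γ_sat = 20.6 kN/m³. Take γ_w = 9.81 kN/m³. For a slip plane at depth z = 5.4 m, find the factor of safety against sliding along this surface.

FS = 1.13

With seepage parallel to the slope and the water table at the surface, the effective normal stress on the slip plane uses the buoyant unit weight γ' = γ_sat − γ_w while the driving shear stress uses γ_sat:
FS = [c' + γ' z cos²β tanφ'] / [γ_sat z sinβ cosβ]
(For c' = 0 this reduces to FS = (γ'/γ_sat)·tanφ'/tanβ.)
γ' = 20.6 − 9.81 = 10.79 kN/m³
Numerator = 0.0 + 10.79·5.4·cos²13.8°·tan28.0° = 0.0 + 10.79·5.4·0.9431·0.5317 = 29.218 kPa
Denominator = 20.6·5.4·sin13.8°·cos13.8° = 20.6·5.4·0.2385·0.9711 = 25.769 kPa
FS = 29.218 / 25.769 = 1.134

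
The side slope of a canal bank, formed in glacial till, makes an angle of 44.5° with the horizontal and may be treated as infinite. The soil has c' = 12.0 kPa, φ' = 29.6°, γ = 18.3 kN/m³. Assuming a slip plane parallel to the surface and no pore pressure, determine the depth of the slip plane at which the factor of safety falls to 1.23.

Setting FS = 1.23 in FS = [c' + γz cos²β tanφ'] / [γz sinβ cosβ] and solving for z:
z = c' / [γ cosβ (FS·sinβ − cosβ·tanφ')]
  = 12.0 / [18.3·cos44.5°·(1.23·sin44.5° − cos44.5°·tan29.6°)]
  = 12.0 / [18.3·0.7133·(1.23·0.7009 − 0.7133·0.5681)]
  = 12.0 / 5.9641 = 2.012 m

z = 2.01 m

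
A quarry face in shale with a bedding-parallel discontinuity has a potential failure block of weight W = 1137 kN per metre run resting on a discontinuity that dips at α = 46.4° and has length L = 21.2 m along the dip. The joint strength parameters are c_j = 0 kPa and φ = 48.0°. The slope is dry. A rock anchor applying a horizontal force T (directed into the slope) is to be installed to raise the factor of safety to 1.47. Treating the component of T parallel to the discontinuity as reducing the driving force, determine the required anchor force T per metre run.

Resolving forces along and normal to the sliding plane, with the horizontal anchor force T adding T·sinα to the effective normal force and T·cosα acting up the plane against the driving force:
FS = [c_jL + (W cosα + T sinα) tanφ] / [W sinα − T cosα]
Without the anchor: N' = 784.1 kN/m, driving T_d = 823.4 kN/m, resisting R = 0·21.2 + 784.1·tan48.0° = 870.8 kN/m, FS = 1.06.
Setting FS = 1.47 and solving for T:
1.47·(823.4 − T cos46.4°) = 870.8 + T sin46.4°·tan48.0°
T·(sin46.4°·tan48.0° + 1.47·cos46.4°) = 1.47·823.4 − 870.8
T·(0.7242·1.1106 + 1.47·0.6896) = 1210.4 − 870.8 = 339.5
T·1.8180 = 339.5
T = 186.8 kN/m

T = 187 kN/m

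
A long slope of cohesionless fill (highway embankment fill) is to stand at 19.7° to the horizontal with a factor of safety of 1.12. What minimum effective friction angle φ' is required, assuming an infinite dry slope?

FS = tanφ'/tanβ ⇒ tanφ' = FS · tanβ = 1.12 · tan19.7° = 0.4010
φ' = arctan(0.4010) = 21.85°

φ' = 21.9°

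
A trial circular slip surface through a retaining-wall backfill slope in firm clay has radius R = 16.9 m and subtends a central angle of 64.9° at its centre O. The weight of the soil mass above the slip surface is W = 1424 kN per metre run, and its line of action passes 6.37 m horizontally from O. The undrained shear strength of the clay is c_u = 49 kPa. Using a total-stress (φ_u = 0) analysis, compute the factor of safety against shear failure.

FS = 1.75

Taking moments about the centre O, the resisting moment is provided by the undrained shear strength acting along the arc:
Arc length L_a = R·θ = 16.9·(64.9°·π/180) = 16.9·1.1327 = 19.14 m
M_R = c_u·L_a·R = 49·19.14·16.9 = 15852.3 kN·m/m
M_D = W·d = 1424·6.37 = 9070.9 kN·m/m
FS = M_R / M_D = 15852.3 / 9070.9 = 1.748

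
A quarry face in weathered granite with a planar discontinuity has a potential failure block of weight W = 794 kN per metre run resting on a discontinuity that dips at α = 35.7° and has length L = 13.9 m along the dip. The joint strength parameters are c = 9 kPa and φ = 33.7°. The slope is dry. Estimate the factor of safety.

FS = 1.20

Resolving the block weight along and normal to the plane and applying the Mohr–Coulomb strength on the joint:
N' = W cosα = 794·cos35.7° = 644.8 kN/m
Driving force T = W sinα = 794·sin35.7° = 463.3 kN/m
Resisting force R = c·L + N'·tanφ = 9·13.9 + 644.8·tan33.7° = 125.1 + 430.0 = 555.1 kN/m
FS = R / T = 555.1 / 463.3 = 1.198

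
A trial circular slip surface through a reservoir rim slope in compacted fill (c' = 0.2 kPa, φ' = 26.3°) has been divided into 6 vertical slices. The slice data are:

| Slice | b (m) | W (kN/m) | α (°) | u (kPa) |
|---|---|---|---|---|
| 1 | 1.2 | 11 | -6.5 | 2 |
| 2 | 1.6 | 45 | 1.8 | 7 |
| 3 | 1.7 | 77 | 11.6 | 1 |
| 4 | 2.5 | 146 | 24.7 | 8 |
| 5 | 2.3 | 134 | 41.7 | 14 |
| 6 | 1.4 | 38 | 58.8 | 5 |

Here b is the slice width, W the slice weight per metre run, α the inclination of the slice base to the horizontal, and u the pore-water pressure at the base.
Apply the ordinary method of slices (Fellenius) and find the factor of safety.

Ordinary method of slices: FS = Σ[c'·Δl_i + (W_i cosα_i − u_i·Δl_i)·tanφ'] / Σ W_i sinα_i, with Δl_i = b_i / cosα_i.
Slice 1: Δl = 1.2/cos(-6.5°) = 1.208 m; N'_1 = 11·cos(-6.5°) − 2·1.208 = 8.5; c'Δl = 0.24; W sinα = -1.2
Slice 2: Δl = 1.6/cos1.8° = 1.601 m; N'_2 = 45·cos1.8° − 7·1.601 = 33.8; c'Δl = 0.32; W sinα = 1.4
Slice 3: Δl = 1.7/cos11.6° = 1.735 m; N'_3 = 77·cos11.6° − 1·1.735 = 73.7; c'Δl = 0.35; W sinα = 15.5
Slice 4: Δl = 2.5/cos24.7° = 2.752 m; N'_4 = 146·cos24.7° − 8·2.752 = 110.6; c'Δl = 0.55; W sinα = 61.0
Slice 5: Δl = 2.3/cos41.7° = 3.080 m; N'_5 = 134·cos41.7° − 14·3.080 = 56.9; c'Δl = 0.62; W sinα = 89.1
Slice 6: Δl = 1.4/cos58.8° = 2.703 m; N'_6 = 38·cos58.8° − 5·2.703 = 6.2; c'Δl = 0.54; W sinα = 32.5
Σc'Δl = 2.6 kN/m; ΣN' = 289.7 kN/m; ΣW sinα = 198.3 kN/m
Resisting = 2.6 + 289.7·tan26.3° = 2.6 + 143.2 = 145.8 kN/m
FS = 145.8 / 198.3 = 0.735

FS = 0.74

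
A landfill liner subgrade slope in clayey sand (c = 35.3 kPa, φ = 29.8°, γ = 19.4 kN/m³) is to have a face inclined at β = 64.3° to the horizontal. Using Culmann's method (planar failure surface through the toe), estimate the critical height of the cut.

Culmann's analysis gives the critical failure plane at α_cr = (β + φ)/2 = (64.3 + 29.8)/2 = 47.0°, and the critical height
H_c = (4c/γ) · sinβ cosφ / [1 − cos(β − φ)]
    = (4·35.3/19.4) · sin64.3°·cos29.8° / [1 − cos(34.5°)]
    = 7.278 · 0.9011·0.8678 / [1 − 0.8241]
    = 7.278 · 0.7819 / 0.1759
    = 32.36 m

H_c = 32.36 m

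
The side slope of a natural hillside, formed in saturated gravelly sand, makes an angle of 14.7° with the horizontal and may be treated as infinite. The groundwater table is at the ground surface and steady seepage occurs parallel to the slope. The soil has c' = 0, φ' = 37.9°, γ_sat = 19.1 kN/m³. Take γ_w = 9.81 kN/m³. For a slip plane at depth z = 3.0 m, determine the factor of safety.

With seepage parallel to the slope and the water table at the surface, the effective normal stress on the slip plane uses the buoyant unit weight γ' = γ_sat − γ_w while the driving shear stress uses γ_sat:
FS = [c' + γ' z cos²β tanφ'] / [γ_sat z sinβ cosβ]
(For c' = 0 this reduces to FS = (γ'/γ_sat)·tanφ'/tanβ.)
γ' = 19.1 − 9.81 = 9.29 kN/m³
Numerator = 0.0 + 9.29·3.0·cos²14.7°·tan37.9° = 0.0 + 9.29·3.0·0.9356·0.7785 = 20.299 kPa
Denominator = 19.1·3.0·sin14.7°·cos14.7° = 19.1·3.0·0.2538·0.9673 = 14.064 kPa
FS = 20.299 / 14.064 = 1.443

FS = 1.44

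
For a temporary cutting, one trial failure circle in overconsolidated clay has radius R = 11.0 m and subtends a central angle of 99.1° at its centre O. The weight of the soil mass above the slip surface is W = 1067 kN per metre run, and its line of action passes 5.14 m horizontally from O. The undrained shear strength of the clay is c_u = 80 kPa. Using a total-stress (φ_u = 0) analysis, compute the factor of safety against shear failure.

Taking moments about the centre O, the resisting moment is provided by the undrained shear strength acting along the arc:
Arc length L_a = R·θ = 11.0·(99.1°·π/180) = 11.0·1.7296 = 19.03 m
M_R = c_u·L_a·R = 80·19.03·11.0 = 16742.7 kN·m/m
M_D = W·d = 1067·5.14 = 5484.4 kN·m/m
FS = M_R / M_D = 16742.7 / 5484.4 = 3.053

FS = 3.05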